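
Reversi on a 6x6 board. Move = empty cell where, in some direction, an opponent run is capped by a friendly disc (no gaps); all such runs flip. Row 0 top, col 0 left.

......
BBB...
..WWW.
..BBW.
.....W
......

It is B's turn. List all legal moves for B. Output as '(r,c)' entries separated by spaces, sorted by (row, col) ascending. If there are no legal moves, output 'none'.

(1,3): flips 1 -> legal
(1,4): flips 1 -> legal
(1,5): flips 1 -> legal
(2,1): no bracket -> illegal
(2,5): no bracket -> illegal
(3,1): no bracket -> illegal
(3,5): flips 1 -> legal
(4,3): no bracket -> illegal
(4,4): no bracket -> illegal
(5,4): no bracket -> illegal
(5,5): no bracket -> illegal

Answer: (1,3) (1,4) (1,5) (3,5)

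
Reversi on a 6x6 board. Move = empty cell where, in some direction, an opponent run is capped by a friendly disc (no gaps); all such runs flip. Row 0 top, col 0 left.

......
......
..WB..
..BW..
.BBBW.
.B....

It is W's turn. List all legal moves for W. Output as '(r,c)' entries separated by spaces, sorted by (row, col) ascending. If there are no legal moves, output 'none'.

(1,2): no bracket -> illegal
(1,3): flips 1 -> legal
(1,4): no bracket -> illegal
(2,1): no bracket -> illegal
(2,4): flips 1 -> legal
(3,0): no bracket -> illegal
(3,1): flips 1 -> legal
(3,4): no bracket -> illegal
(4,0): flips 3 -> legal
(5,0): no bracket -> illegal
(5,2): flips 2 -> legal
(5,3): flips 1 -> legal
(5,4): no bracket -> illegal

Answer: (1,3) (2,4) (3,1) (4,0) (5,2) (5,3)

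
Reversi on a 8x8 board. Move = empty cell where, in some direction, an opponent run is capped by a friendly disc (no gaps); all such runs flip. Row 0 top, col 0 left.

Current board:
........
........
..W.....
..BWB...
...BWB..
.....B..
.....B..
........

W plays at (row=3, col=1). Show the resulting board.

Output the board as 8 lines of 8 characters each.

Place W at (3,1); scan 8 dirs for brackets.
Dir NW: first cell '.' (not opp) -> no flip
Dir N: first cell '.' (not opp) -> no flip
Dir NE: first cell 'W' (not opp) -> no flip
Dir W: first cell '.' (not opp) -> no flip
Dir E: opp run (3,2) capped by W -> flip
Dir SW: first cell '.' (not opp) -> no flip
Dir S: first cell '.' (not opp) -> no flip
Dir SE: first cell '.' (not opp) -> no flip
All flips: (3,2)

Answer: ........
........
..W.....
.WWWB...
...BWB..
.....B..
.....B..
........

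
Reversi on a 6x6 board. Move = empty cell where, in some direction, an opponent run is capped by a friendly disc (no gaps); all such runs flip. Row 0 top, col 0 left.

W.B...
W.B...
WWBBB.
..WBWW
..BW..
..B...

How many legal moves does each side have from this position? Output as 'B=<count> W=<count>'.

Answer: B=7 W=6

Derivation:
-- B to move --
(0,1): no bracket -> illegal
(1,1): no bracket -> illegal
(2,5): flips 2 -> legal
(3,0): flips 1 -> legal
(3,1): flips 1 -> legal
(4,1): flips 1 -> legal
(4,4): flips 2 -> legal
(4,5): flips 1 -> legal
(5,3): flips 1 -> legal
(5,4): no bracket -> illegal
B mobility = 7
-- W to move --
(0,1): flips 2 -> legal
(0,3): flips 1 -> legal
(1,1): no bracket -> illegal
(1,3): flips 3 -> legal
(1,4): flips 2 -> legal
(1,5): no bracket -> illegal
(2,5): flips 3 -> legal
(3,1): no bracket -> illegal
(4,1): flips 1 -> legal
(4,4): no bracket -> illegal
(5,1): no bracket -> illegal
(5,3): no bracket -> illegal
W mobility = 6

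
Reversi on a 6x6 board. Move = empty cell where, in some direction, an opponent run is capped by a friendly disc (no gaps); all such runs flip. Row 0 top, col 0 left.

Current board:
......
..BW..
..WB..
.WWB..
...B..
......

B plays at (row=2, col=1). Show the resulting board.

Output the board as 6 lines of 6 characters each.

Answer: ......
..BW..
.BBB..
.WBB..
...B..
......

Derivation:
Place B at (2,1); scan 8 dirs for brackets.
Dir NW: first cell '.' (not opp) -> no flip
Dir N: first cell '.' (not opp) -> no flip
Dir NE: first cell 'B' (not opp) -> no flip
Dir W: first cell '.' (not opp) -> no flip
Dir E: opp run (2,2) capped by B -> flip
Dir SW: first cell '.' (not opp) -> no flip
Dir S: opp run (3,1), next='.' -> no flip
Dir SE: opp run (3,2) capped by B -> flip
All flips: (2,2) (3,2)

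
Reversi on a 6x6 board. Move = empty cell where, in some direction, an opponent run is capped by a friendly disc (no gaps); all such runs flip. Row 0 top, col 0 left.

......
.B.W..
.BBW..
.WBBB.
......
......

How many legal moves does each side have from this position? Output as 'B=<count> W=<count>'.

-- B to move --
(0,2): no bracket -> illegal
(0,3): flips 2 -> legal
(0,4): flips 1 -> legal
(1,2): flips 1 -> legal
(1,4): flips 1 -> legal
(2,0): no bracket -> illegal
(2,4): flips 1 -> legal
(3,0): flips 1 -> legal
(4,0): flips 1 -> legal
(4,1): flips 1 -> legal
(4,2): no bracket -> illegal
B mobility = 8
-- W to move --
(0,0): no bracket -> illegal
(0,1): flips 2 -> legal
(0,2): no bracket -> illegal
(1,0): no bracket -> illegal
(1,2): no bracket -> illegal
(2,0): flips 2 -> legal
(2,4): no bracket -> illegal
(2,5): no bracket -> illegal
(3,0): no bracket -> illegal
(3,5): flips 3 -> legal
(4,1): flips 1 -> legal
(4,2): no bracket -> illegal
(4,3): flips 1 -> legal
(4,4): no bracket -> illegal
(4,5): flips 1 -> legal
W mobility = 6

Answer: B=8 W=6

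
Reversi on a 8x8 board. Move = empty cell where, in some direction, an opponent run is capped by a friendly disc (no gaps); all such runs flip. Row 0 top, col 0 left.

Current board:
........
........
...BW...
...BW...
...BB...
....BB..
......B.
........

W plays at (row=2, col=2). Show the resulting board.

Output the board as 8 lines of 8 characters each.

Place W at (2,2); scan 8 dirs for brackets.
Dir NW: first cell '.' (not opp) -> no flip
Dir N: first cell '.' (not opp) -> no flip
Dir NE: first cell '.' (not opp) -> no flip
Dir W: first cell '.' (not opp) -> no flip
Dir E: opp run (2,3) capped by W -> flip
Dir SW: first cell '.' (not opp) -> no flip
Dir S: first cell '.' (not opp) -> no flip
Dir SE: opp run (3,3) (4,4) (5,5) (6,6), next='.' -> no flip
All flips: (2,3)

Answer: ........
........
..WWW...
...BW...
...BB...
....BB..
......B.
........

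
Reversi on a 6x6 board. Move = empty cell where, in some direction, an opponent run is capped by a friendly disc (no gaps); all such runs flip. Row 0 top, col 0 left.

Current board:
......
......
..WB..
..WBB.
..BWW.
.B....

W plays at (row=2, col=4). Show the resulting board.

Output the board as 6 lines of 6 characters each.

Answer: ......
......
..WWW.
..WBW.
..BWW.
.B....

Derivation:
Place W at (2,4); scan 8 dirs for brackets.
Dir NW: first cell '.' (not opp) -> no flip
Dir N: first cell '.' (not opp) -> no flip
Dir NE: first cell '.' (not opp) -> no flip
Dir W: opp run (2,3) capped by W -> flip
Dir E: first cell '.' (not opp) -> no flip
Dir SW: opp run (3,3) (4,2) (5,1), next=edge -> no flip
Dir S: opp run (3,4) capped by W -> flip
Dir SE: first cell '.' (not opp) -> no flip
All flips: (2,3) (3,4)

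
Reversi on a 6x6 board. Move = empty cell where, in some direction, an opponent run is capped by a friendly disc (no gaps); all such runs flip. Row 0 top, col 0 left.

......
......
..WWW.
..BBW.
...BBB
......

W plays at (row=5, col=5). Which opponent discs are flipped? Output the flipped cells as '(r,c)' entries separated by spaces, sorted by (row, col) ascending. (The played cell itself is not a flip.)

Answer: (3,3) (4,4)

Derivation:
Dir NW: opp run (4,4) (3,3) capped by W -> flip
Dir N: opp run (4,5), next='.' -> no flip
Dir NE: edge -> no flip
Dir W: first cell '.' (not opp) -> no flip
Dir E: edge -> no flip
Dir SW: edge -> no flip
Dir S: edge -> no flip
Dir SE: edge -> no flip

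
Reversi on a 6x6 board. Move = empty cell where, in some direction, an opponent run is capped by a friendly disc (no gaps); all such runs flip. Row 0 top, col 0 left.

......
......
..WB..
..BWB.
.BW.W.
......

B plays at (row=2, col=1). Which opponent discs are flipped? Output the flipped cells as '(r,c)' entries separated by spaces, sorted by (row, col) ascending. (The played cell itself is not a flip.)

Answer: (2,2)

Derivation:
Dir NW: first cell '.' (not opp) -> no flip
Dir N: first cell '.' (not opp) -> no flip
Dir NE: first cell '.' (not opp) -> no flip
Dir W: first cell '.' (not opp) -> no flip
Dir E: opp run (2,2) capped by B -> flip
Dir SW: first cell '.' (not opp) -> no flip
Dir S: first cell '.' (not opp) -> no flip
Dir SE: first cell 'B' (not opp) -> no flip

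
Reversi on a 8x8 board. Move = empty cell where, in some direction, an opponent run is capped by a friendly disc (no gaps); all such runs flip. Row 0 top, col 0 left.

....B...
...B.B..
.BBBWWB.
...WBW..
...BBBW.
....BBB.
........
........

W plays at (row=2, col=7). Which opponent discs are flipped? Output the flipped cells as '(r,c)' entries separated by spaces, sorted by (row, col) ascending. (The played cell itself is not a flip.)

Dir NW: first cell '.' (not opp) -> no flip
Dir N: first cell '.' (not opp) -> no flip
Dir NE: edge -> no flip
Dir W: opp run (2,6) capped by W -> flip
Dir E: edge -> no flip
Dir SW: first cell '.' (not opp) -> no flip
Dir S: first cell '.' (not opp) -> no flip
Dir SE: edge -> no flip

Answer: (2,6)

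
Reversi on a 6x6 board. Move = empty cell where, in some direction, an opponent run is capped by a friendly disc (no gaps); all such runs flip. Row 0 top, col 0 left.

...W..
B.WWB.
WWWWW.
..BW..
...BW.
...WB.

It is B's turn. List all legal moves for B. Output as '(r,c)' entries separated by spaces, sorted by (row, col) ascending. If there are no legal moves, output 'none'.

(0,1): no bracket -> illegal
(0,2): flips 2 -> legal
(0,4): no bracket -> illegal
(1,1): flips 2 -> legal
(1,5): no bracket -> illegal
(2,5): no bracket -> illegal
(3,0): flips 1 -> legal
(3,1): no bracket -> illegal
(3,4): flips 3 -> legal
(3,5): no bracket -> illegal
(4,2): no bracket -> illegal
(4,5): flips 1 -> legal
(5,2): flips 1 -> legal
(5,5): no bracket -> illegal

Answer: (0,2) (1,1) (3,0) (3,4) (4,5) (5,2)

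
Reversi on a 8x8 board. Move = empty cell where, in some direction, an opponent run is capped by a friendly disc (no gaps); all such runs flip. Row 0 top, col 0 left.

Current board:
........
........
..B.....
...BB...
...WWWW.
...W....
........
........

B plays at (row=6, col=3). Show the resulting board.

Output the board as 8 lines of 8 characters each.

Answer: ........
........
..B.....
...BB...
...BWWW.
...B....
...B....
........

Derivation:
Place B at (6,3); scan 8 dirs for brackets.
Dir NW: first cell '.' (not opp) -> no flip
Dir N: opp run (5,3) (4,3) capped by B -> flip
Dir NE: first cell '.' (not opp) -> no flip
Dir W: first cell '.' (not opp) -> no flip
Dir E: first cell '.' (not opp) -> no flip
Dir SW: first cell '.' (not opp) -> no flip
Dir S: first cell '.' (not opp) -> no flip
Dir SE: first cell '.' (not opp) -> no flip
All flips: (4,3) (5,3)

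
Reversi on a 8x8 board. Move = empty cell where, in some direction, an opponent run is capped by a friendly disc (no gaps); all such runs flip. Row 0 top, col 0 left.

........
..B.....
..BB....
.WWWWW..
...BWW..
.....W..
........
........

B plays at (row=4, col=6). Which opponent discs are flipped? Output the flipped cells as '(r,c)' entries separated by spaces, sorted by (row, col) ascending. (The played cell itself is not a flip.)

Dir NW: opp run (3,5), next='.' -> no flip
Dir N: first cell '.' (not opp) -> no flip
Dir NE: first cell '.' (not opp) -> no flip
Dir W: opp run (4,5) (4,4) capped by B -> flip
Dir E: first cell '.' (not opp) -> no flip
Dir SW: opp run (5,5), next='.' -> no flip
Dir S: first cell '.' (not opp) -> no flip
Dir SE: first cell '.' (not opp) -> no flip

Answer: (4,4) (4,5)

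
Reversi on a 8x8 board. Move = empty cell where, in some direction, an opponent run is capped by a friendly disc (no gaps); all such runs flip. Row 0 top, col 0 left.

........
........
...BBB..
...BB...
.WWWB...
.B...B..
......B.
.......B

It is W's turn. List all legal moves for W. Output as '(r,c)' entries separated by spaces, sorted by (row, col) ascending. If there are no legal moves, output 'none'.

Answer: (1,3) (1,5) (1,6) (4,5) (6,0) (6,1)

Derivation:
(1,2): no bracket -> illegal
(1,3): flips 2 -> legal
(1,4): no bracket -> illegal
(1,5): flips 2 -> legal
(1,6): flips 2 -> legal
(2,2): no bracket -> illegal
(2,6): no bracket -> illegal
(3,2): no bracket -> illegal
(3,5): no bracket -> illegal
(3,6): no bracket -> illegal
(4,0): no bracket -> illegal
(4,5): flips 1 -> legal
(4,6): no bracket -> illegal
(5,0): no bracket -> illegal
(5,2): no bracket -> illegal
(5,3): no bracket -> illegal
(5,4): no bracket -> illegal
(5,6): no bracket -> illegal
(5,7): no bracket -> illegal
(6,0): flips 1 -> legal
(6,1): flips 1 -> legal
(6,2): no bracket -> illegal
(6,4): no bracket -> illegal
(6,5): no bracket -> illegal
(6,7): no bracket -> illegal
(7,5): no bracket -> illegal
(7,6): no bracket -> illegal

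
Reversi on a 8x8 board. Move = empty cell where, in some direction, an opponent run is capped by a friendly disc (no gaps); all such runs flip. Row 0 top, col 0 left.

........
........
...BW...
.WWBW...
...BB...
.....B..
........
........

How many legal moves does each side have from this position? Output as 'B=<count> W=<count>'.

Answer: B=8 W=6

Derivation:
-- B to move --
(1,3): no bracket -> illegal
(1,4): flips 2 -> legal
(1,5): flips 1 -> legal
(2,0): no bracket -> illegal
(2,1): flips 1 -> legal
(2,2): no bracket -> illegal
(2,5): flips 2 -> legal
(3,0): flips 2 -> legal
(3,5): flips 1 -> legal
(4,0): no bracket -> illegal
(4,1): flips 1 -> legal
(4,2): no bracket -> illegal
(4,5): flips 1 -> legal
B mobility = 8
-- W to move --
(1,2): flips 1 -> legal
(1,3): no bracket -> illegal
(1,4): flips 1 -> legal
(2,2): flips 1 -> legal
(3,5): no bracket -> illegal
(4,2): flips 1 -> legal
(4,5): no bracket -> illegal
(4,6): no bracket -> illegal
(5,2): flips 1 -> legal
(5,3): no bracket -> illegal
(5,4): flips 2 -> legal
(5,6): no bracket -> illegal
(6,4): no bracket -> illegal
(6,5): no bracket -> illegal
(6,6): no bracket -> illegal
W mobility = 6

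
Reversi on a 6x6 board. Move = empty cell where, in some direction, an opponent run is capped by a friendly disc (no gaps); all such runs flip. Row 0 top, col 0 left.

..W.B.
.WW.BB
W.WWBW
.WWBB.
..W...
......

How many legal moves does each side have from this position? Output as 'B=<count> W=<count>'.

Answer: B=8 W=6

Derivation:
-- B to move --
(0,0): flips 2 -> legal
(0,1): flips 2 -> legal
(0,3): no bracket -> illegal
(1,0): no bracket -> illegal
(1,3): flips 1 -> legal
(2,1): flips 2 -> legal
(3,0): flips 2 -> legal
(3,5): flips 1 -> legal
(4,0): no bracket -> illegal
(4,1): flips 2 -> legal
(4,3): no bracket -> illegal
(5,1): flips 1 -> legal
(5,2): no bracket -> illegal
(5,3): no bracket -> illegal
B mobility = 8
-- W to move --
(0,3): flips 1 -> legal
(0,5): flips 2 -> legal
(1,3): no bracket -> illegal
(3,5): flips 2 -> legal
(4,3): flips 2 -> legal
(4,4): flips 1 -> legal
(4,5): flips 1 -> legal
W mobility = 6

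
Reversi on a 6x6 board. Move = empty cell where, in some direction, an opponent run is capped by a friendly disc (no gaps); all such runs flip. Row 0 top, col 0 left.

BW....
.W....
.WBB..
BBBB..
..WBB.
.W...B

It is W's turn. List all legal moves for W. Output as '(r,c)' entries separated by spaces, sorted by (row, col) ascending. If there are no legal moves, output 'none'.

Answer: (1,2) (2,0) (2,4) (4,1) (4,5) (5,4)

Derivation:
(1,0): no bracket -> illegal
(1,2): flips 2 -> legal
(1,3): no bracket -> illegal
(1,4): no bracket -> illegal
(2,0): flips 1 -> legal
(2,4): flips 3 -> legal
(3,4): no bracket -> illegal
(3,5): no bracket -> illegal
(4,0): no bracket -> illegal
(4,1): flips 1 -> legal
(4,5): flips 2 -> legal
(5,2): no bracket -> illegal
(5,3): no bracket -> illegal
(5,4): flips 2 -> legal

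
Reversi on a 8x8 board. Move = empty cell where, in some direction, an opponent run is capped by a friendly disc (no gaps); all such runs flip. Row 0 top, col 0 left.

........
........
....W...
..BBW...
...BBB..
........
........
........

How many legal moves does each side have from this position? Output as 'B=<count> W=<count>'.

-- B to move --
(1,3): no bracket -> illegal
(1,4): flips 2 -> legal
(1,5): flips 1 -> legal
(2,3): flips 1 -> legal
(2,5): flips 1 -> legal
(3,5): flips 1 -> legal
B mobility = 5
-- W to move --
(2,1): no bracket -> illegal
(2,2): no bracket -> illegal
(2,3): no bracket -> illegal
(3,1): flips 2 -> legal
(3,5): no bracket -> illegal
(3,6): no bracket -> illegal
(4,1): no bracket -> illegal
(4,2): flips 1 -> legal
(4,6): no bracket -> illegal
(5,2): flips 1 -> legal
(5,3): no bracket -> illegal
(5,4): flips 1 -> legal
(5,5): no bracket -> illegal
(5,6): flips 1 -> legal
W mobility = 5

Answer: B=5 W=5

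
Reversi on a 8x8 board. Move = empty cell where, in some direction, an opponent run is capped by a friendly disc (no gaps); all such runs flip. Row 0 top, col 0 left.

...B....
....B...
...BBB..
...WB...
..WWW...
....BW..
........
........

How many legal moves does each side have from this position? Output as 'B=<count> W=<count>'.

Answer: B=5 W=8

Derivation:
-- B to move --
(2,2): no bracket -> illegal
(3,1): no bracket -> illegal
(3,2): flips 2 -> legal
(3,5): no bracket -> illegal
(4,1): no bracket -> illegal
(4,5): no bracket -> illegal
(4,6): no bracket -> illegal
(5,1): flips 2 -> legal
(5,2): flips 1 -> legal
(5,3): flips 2 -> legal
(5,6): flips 1 -> legal
(6,4): no bracket -> illegal
(6,5): no bracket -> illegal
(6,6): no bracket -> illegal
B mobility = 5
-- W to move --
(0,2): no bracket -> illegal
(0,4): flips 3 -> legal
(0,5): no bracket -> illegal
(1,2): no bracket -> illegal
(1,3): flips 1 -> legal
(1,5): flips 1 -> legal
(1,6): flips 2 -> legal
(2,2): no bracket -> illegal
(2,6): no bracket -> illegal
(3,2): no bracket -> illegal
(3,5): flips 1 -> legal
(3,6): no bracket -> illegal
(4,5): no bracket -> illegal
(5,3): flips 1 -> legal
(6,3): no bracket -> illegal
(6,4): flips 1 -> legal
(6,5): flips 1 -> legal
W mobility = 8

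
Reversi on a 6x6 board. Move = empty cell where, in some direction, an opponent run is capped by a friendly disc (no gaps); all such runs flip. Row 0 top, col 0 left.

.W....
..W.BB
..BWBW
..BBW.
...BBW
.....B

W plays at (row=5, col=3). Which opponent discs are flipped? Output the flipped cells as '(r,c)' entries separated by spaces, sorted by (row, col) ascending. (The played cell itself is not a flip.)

Answer: (3,3) (4,3)

Derivation:
Dir NW: first cell '.' (not opp) -> no flip
Dir N: opp run (4,3) (3,3) capped by W -> flip
Dir NE: opp run (4,4), next='.' -> no flip
Dir W: first cell '.' (not opp) -> no flip
Dir E: first cell '.' (not opp) -> no flip
Dir SW: edge -> no flip
Dir S: edge -> no flip
Dir SE: edge -> no flip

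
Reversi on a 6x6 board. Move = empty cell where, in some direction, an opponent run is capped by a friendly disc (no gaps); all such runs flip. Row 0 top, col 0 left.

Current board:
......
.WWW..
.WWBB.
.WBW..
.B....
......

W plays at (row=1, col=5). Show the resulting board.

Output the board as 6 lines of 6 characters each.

Place W at (1,5); scan 8 dirs for brackets.
Dir NW: first cell '.' (not opp) -> no flip
Dir N: first cell '.' (not opp) -> no flip
Dir NE: edge -> no flip
Dir W: first cell '.' (not opp) -> no flip
Dir E: edge -> no flip
Dir SW: opp run (2,4) capped by W -> flip
Dir S: first cell '.' (not opp) -> no flip
Dir SE: edge -> no flip
All flips: (2,4)

Answer: ......
.WWW.W
.WWBW.
.WBW..
.B....
......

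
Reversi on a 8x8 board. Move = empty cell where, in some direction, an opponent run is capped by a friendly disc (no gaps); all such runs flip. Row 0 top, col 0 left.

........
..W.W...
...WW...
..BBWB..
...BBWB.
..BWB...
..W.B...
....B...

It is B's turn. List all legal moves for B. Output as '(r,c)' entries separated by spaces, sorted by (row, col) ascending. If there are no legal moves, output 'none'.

Answer: (0,4) (0,5) (1,3) (1,5) (2,5) (3,6) (4,2) (5,5) (6,3) (7,1) (7,2)

Derivation:
(0,1): no bracket -> illegal
(0,2): no bracket -> illegal
(0,3): no bracket -> illegal
(0,4): flips 3 -> legal
(0,5): flips 2 -> legal
(1,1): no bracket -> illegal
(1,3): flips 2 -> legal
(1,5): flips 1 -> legal
(2,1): no bracket -> illegal
(2,2): no bracket -> illegal
(2,5): flips 1 -> legal
(3,6): flips 1 -> legal
(4,2): flips 1 -> legal
(5,1): no bracket -> illegal
(5,5): flips 1 -> legal
(5,6): no bracket -> illegal
(6,1): no bracket -> illegal
(6,3): flips 1 -> legal
(7,1): flips 2 -> legal
(7,2): flips 1 -> legal
(7,3): no bracket -> illegal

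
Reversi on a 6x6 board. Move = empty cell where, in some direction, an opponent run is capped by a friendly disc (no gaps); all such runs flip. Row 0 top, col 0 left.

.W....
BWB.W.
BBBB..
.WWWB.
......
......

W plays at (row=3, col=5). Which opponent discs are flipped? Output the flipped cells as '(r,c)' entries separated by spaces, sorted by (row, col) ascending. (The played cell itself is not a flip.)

Dir NW: first cell '.' (not opp) -> no flip
Dir N: first cell '.' (not opp) -> no flip
Dir NE: edge -> no flip
Dir W: opp run (3,4) capped by W -> flip
Dir E: edge -> no flip
Dir SW: first cell '.' (not opp) -> no flip
Dir S: first cell '.' (not opp) -> no flip
Dir SE: edge -> no flip

Answer: (3,4)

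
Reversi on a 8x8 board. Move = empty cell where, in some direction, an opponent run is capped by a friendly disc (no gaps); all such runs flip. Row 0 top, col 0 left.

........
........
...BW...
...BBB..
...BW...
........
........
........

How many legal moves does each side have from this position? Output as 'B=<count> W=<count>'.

Answer: B=8 W=4

Derivation:
-- B to move --
(1,3): flips 1 -> legal
(1,4): flips 1 -> legal
(1,5): flips 1 -> legal
(2,5): flips 1 -> legal
(4,5): flips 1 -> legal
(5,3): flips 1 -> legal
(5,4): flips 1 -> legal
(5,5): flips 1 -> legal
B mobility = 8
-- W to move --
(1,2): no bracket -> illegal
(1,3): no bracket -> illegal
(1,4): no bracket -> illegal
(2,2): flips 2 -> legal
(2,5): no bracket -> illegal
(2,6): flips 1 -> legal
(3,2): no bracket -> illegal
(3,6): no bracket -> illegal
(4,2): flips 2 -> legal
(4,5): no bracket -> illegal
(4,6): flips 1 -> legal
(5,2): no bracket -> illegal
(5,3): no bracket -> illegal
(5,4): no bracket -> illegal
W mobility = 4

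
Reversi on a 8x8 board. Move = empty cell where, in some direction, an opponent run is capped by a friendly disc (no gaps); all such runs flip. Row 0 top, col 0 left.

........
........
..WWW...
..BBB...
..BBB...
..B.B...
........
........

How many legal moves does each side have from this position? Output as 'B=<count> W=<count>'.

Answer: B=5 W=7

Derivation:
-- B to move --
(1,1): flips 1 -> legal
(1,2): flips 2 -> legal
(1,3): flips 1 -> legal
(1,4): flips 2 -> legal
(1,5): flips 1 -> legal
(2,1): no bracket -> illegal
(2,5): no bracket -> illegal
(3,1): no bracket -> illegal
(3,5): no bracket -> illegal
B mobility = 5
-- W to move --
(2,1): no bracket -> illegal
(2,5): no bracket -> illegal
(3,1): no bracket -> illegal
(3,5): no bracket -> illegal
(4,1): flips 1 -> legal
(4,5): flips 1 -> legal
(5,1): flips 2 -> legal
(5,3): flips 2 -> legal
(5,5): flips 2 -> legal
(6,1): no bracket -> illegal
(6,2): flips 3 -> legal
(6,3): no bracket -> illegal
(6,4): flips 3 -> legal
(6,5): no bracket -> illegal
W mobility = 7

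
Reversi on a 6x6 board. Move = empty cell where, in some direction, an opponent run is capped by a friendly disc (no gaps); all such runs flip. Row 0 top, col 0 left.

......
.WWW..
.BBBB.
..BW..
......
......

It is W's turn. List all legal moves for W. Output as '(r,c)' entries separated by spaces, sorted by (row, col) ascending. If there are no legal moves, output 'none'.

Answer: (1,5) (3,0) (3,1) (3,4) (3,5) (4,2)

Derivation:
(1,0): no bracket -> illegal
(1,4): no bracket -> illegal
(1,5): flips 1 -> legal
(2,0): no bracket -> illegal
(2,5): no bracket -> illegal
(3,0): flips 1 -> legal
(3,1): flips 3 -> legal
(3,4): flips 1 -> legal
(3,5): flips 1 -> legal
(4,1): no bracket -> illegal
(4,2): flips 2 -> legal
(4,3): no bracket -> illegal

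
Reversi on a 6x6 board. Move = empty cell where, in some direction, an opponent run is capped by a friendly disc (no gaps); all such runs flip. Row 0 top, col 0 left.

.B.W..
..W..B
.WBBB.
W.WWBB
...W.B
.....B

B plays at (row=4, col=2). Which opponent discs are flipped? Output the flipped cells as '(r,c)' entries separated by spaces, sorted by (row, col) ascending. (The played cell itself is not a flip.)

Dir NW: first cell '.' (not opp) -> no flip
Dir N: opp run (3,2) capped by B -> flip
Dir NE: opp run (3,3) capped by B -> flip
Dir W: first cell '.' (not opp) -> no flip
Dir E: opp run (4,3), next='.' -> no flip
Dir SW: first cell '.' (not opp) -> no flip
Dir S: first cell '.' (not opp) -> no flip
Dir SE: first cell '.' (not opp) -> no flip

Answer: (3,2) (3,3)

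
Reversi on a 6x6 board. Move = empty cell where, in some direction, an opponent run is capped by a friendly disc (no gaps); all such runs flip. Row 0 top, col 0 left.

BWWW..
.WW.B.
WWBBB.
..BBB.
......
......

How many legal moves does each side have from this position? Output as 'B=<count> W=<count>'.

-- B to move --
(0,4): flips 3 -> legal
(1,0): flips 1 -> legal
(1,3): no bracket -> illegal
(3,0): no bracket -> illegal
(3,1): no bracket -> illegal
B mobility = 2
-- W to move --
(0,4): no bracket -> illegal
(0,5): no bracket -> illegal
(1,0): no bracket -> illegal
(1,3): no bracket -> illegal
(1,5): no bracket -> illegal
(2,5): flips 4 -> legal
(3,1): no bracket -> illegal
(3,5): no bracket -> illegal
(4,1): no bracket -> illegal
(4,2): flips 2 -> legal
(4,3): flips 1 -> legal
(4,4): flips 2 -> legal
(4,5): flips 2 -> legal
W mobility = 5

Answer: B=2 W=5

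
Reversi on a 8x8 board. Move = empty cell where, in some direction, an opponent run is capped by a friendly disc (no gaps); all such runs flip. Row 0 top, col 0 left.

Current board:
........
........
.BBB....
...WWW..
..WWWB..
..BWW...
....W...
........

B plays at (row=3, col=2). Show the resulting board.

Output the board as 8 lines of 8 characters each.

Answer: ........
........
.BBB....
..BWWW..
..BWWB..
..BWW...
....W...
........

Derivation:
Place B at (3,2); scan 8 dirs for brackets.
Dir NW: first cell 'B' (not opp) -> no flip
Dir N: first cell 'B' (not opp) -> no flip
Dir NE: first cell 'B' (not opp) -> no flip
Dir W: first cell '.' (not opp) -> no flip
Dir E: opp run (3,3) (3,4) (3,5), next='.' -> no flip
Dir SW: first cell '.' (not opp) -> no flip
Dir S: opp run (4,2) capped by B -> flip
Dir SE: opp run (4,3) (5,4), next='.' -> no flip
All flips: (4,2)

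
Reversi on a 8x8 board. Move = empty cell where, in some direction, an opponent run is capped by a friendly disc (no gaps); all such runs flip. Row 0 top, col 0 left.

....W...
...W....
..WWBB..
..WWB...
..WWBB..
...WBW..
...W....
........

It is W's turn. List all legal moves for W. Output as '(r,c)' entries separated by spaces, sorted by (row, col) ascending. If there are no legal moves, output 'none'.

Answer: (1,5) (1,6) (2,6) (3,5) (3,6) (4,6) (5,6) (6,5)

Derivation:
(1,4): no bracket -> illegal
(1,5): flips 1 -> legal
(1,6): flips 2 -> legal
(2,6): flips 2 -> legal
(3,5): flips 4 -> legal
(3,6): flips 2 -> legal
(4,6): flips 2 -> legal
(5,6): flips 2 -> legal
(6,4): no bracket -> illegal
(6,5): flips 1 -> legal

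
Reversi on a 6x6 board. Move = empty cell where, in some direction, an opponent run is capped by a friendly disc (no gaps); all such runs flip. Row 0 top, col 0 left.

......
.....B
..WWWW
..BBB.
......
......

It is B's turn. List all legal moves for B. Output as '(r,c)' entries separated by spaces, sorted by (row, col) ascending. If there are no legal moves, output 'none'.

Answer: (1,1) (1,2) (1,3) (1,4) (3,5)

Derivation:
(1,1): flips 1 -> legal
(1,2): flips 2 -> legal
(1,3): flips 1 -> legal
(1,4): flips 2 -> legal
(2,1): no bracket -> illegal
(3,1): no bracket -> illegal
(3,5): flips 1 -> legal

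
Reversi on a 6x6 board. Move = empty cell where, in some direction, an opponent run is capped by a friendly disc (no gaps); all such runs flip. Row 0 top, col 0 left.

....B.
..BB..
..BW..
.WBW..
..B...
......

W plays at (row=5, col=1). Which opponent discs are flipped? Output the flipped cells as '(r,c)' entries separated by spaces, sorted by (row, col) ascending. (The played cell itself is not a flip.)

Dir NW: first cell '.' (not opp) -> no flip
Dir N: first cell '.' (not opp) -> no flip
Dir NE: opp run (4,2) capped by W -> flip
Dir W: first cell '.' (not opp) -> no flip
Dir E: first cell '.' (not opp) -> no flip
Dir SW: edge -> no flip
Dir S: edge -> no flip
Dir SE: edge -> no flip

Answer: (4,2)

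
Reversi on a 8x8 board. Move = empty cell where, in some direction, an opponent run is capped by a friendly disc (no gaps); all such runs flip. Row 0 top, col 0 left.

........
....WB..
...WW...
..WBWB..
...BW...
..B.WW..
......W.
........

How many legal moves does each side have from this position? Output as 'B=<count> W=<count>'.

-- B to move --
(0,3): no bracket -> illegal
(0,4): no bracket -> illegal
(0,5): no bracket -> illegal
(1,2): no bracket -> illegal
(1,3): flips 3 -> legal
(2,1): flips 1 -> legal
(2,2): no bracket -> illegal
(2,5): flips 1 -> legal
(3,1): flips 1 -> legal
(4,1): no bracket -> illegal
(4,2): no bracket -> illegal
(4,5): flips 1 -> legal
(4,6): no bracket -> illegal
(5,3): flips 1 -> legal
(5,6): no bracket -> illegal
(5,7): no bracket -> illegal
(6,3): no bracket -> illegal
(6,4): no bracket -> illegal
(6,5): flips 1 -> legal
(6,7): no bracket -> illegal
(7,5): no bracket -> illegal
(7,6): no bracket -> illegal
(7,7): flips 3 -> legal
B mobility = 8
-- W to move --
(0,4): no bracket -> illegal
(0,5): no bracket -> illegal
(0,6): flips 1 -> legal
(1,6): flips 1 -> legal
(2,2): flips 1 -> legal
(2,5): no bracket -> illegal
(2,6): flips 1 -> legal
(3,6): flips 1 -> legal
(4,1): no bracket -> illegal
(4,2): flips 2 -> legal
(4,5): no bracket -> illegal
(4,6): flips 1 -> legal
(5,1): no bracket -> illegal
(5,3): flips 2 -> legal
(6,1): flips 2 -> legal
(6,2): no bracket -> illegal
(6,3): no bracket -> illegal
W mobility = 9

Answer: B=8 W=9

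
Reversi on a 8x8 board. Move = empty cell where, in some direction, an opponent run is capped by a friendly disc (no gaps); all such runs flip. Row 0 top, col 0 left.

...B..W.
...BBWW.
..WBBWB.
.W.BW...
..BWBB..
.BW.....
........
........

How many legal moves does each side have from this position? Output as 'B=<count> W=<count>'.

Answer: B=10 W=14

Derivation:
-- B to move --
(0,4): flips 1 -> legal
(0,5): no bracket -> illegal
(0,7): no bracket -> illegal
(1,1): flips 1 -> legal
(1,2): no bracket -> illegal
(1,7): flips 2 -> legal
(2,0): flips 1 -> legal
(2,1): flips 1 -> legal
(2,7): no bracket -> illegal
(3,0): no bracket -> illegal
(3,2): no bracket -> illegal
(3,5): flips 1 -> legal
(3,6): flips 1 -> legal
(4,0): flips 2 -> legal
(4,1): no bracket -> illegal
(5,3): flips 2 -> legal
(5,4): no bracket -> illegal
(6,1): no bracket -> illegal
(6,2): flips 1 -> legal
(6,3): no bracket -> illegal
B mobility = 10
-- W to move --
(0,2): no bracket -> illegal
(0,4): flips 3 -> legal
(0,5): no bracket -> illegal
(1,2): flips 3 -> legal
(1,7): no bracket -> illegal
(2,7): flips 1 -> legal
(3,2): flips 2 -> legal
(3,5): no bracket -> illegal
(3,6): flips 1 -> legal
(3,7): flips 1 -> legal
(4,0): no bracket -> illegal
(4,1): flips 1 -> legal
(4,6): flips 2 -> legal
(5,0): flips 1 -> legal
(5,3): flips 1 -> legal
(5,4): flips 1 -> legal
(5,5): flips 2 -> legal
(5,6): flips 1 -> legal
(6,0): flips 4 -> legal
(6,1): no bracket -> illegal
(6,2): no bracket -> illegal
W mobility = 14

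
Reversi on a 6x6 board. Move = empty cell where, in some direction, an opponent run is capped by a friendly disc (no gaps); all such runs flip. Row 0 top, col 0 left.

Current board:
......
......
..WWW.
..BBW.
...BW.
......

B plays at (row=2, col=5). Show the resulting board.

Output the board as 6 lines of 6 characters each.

Place B at (2,5); scan 8 dirs for brackets.
Dir NW: first cell '.' (not opp) -> no flip
Dir N: first cell '.' (not opp) -> no flip
Dir NE: edge -> no flip
Dir W: opp run (2,4) (2,3) (2,2), next='.' -> no flip
Dir E: edge -> no flip
Dir SW: opp run (3,4) capped by B -> flip
Dir S: first cell '.' (not opp) -> no flip
Dir SE: edge -> no flip
All flips: (3,4)

Answer: ......
......
..WWWB
..BBB.
...BW.
......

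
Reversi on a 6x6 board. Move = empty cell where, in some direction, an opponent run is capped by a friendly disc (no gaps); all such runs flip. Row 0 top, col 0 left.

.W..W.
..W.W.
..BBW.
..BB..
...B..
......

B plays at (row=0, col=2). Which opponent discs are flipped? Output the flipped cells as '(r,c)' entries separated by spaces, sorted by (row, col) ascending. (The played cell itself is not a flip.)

Dir NW: edge -> no flip
Dir N: edge -> no flip
Dir NE: edge -> no flip
Dir W: opp run (0,1), next='.' -> no flip
Dir E: first cell '.' (not opp) -> no flip
Dir SW: first cell '.' (not opp) -> no flip
Dir S: opp run (1,2) capped by B -> flip
Dir SE: first cell '.' (not opp) -> no flip

Answer: (1,2)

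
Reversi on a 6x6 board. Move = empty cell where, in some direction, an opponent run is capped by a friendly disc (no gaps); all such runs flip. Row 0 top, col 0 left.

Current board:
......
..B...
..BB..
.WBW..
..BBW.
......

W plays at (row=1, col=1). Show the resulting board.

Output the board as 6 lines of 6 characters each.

Answer: ......
.WB...
..WB..
.WBW..
..BBW.
......

Derivation:
Place W at (1,1); scan 8 dirs for brackets.
Dir NW: first cell '.' (not opp) -> no flip
Dir N: first cell '.' (not opp) -> no flip
Dir NE: first cell '.' (not opp) -> no flip
Dir W: first cell '.' (not opp) -> no flip
Dir E: opp run (1,2), next='.' -> no flip
Dir SW: first cell '.' (not opp) -> no flip
Dir S: first cell '.' (not opp) -> no flip
Dir SE: opp run (2,2) capped by W -> flip
All flips: (2,2)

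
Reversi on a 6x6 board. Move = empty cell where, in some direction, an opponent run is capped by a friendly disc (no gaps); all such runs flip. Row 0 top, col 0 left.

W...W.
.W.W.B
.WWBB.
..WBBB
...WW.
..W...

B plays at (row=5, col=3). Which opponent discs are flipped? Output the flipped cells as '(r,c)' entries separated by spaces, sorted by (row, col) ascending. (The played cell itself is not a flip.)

Dir NW: first cell '.' (not opp) -> no flip
Dir N: opp run (4,3) capped by B -> flip
Dir NE: opp run (4,4) capped by B -> flip
Dir W: opp run (5,2), next='.' -> no flip
Dir E: first cell '.' (not opp) -> no flip
Dir SW: edge -> no flip
Dir S: edge -> no flip
Dir SE: edge -> no flip

Answer: (4,3) (4,4)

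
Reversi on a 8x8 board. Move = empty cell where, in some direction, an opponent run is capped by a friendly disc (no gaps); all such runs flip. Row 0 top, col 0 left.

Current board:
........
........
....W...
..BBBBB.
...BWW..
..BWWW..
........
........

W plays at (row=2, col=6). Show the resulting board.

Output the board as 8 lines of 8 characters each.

Place W at (2,6); scan 8 dirs for brackets.
Dir NW: first cell '.' (not opp) -> no flip
Dir N: first cell '.' (not opp) -> no flip
Dir NE: first cell '.' (not opp) -> no flip
Dir W: first cell '.' (not opp) -> no flip
Dir E: first cell '.' (not opp) -> no flip
Dir SW: opp run (3,5) capped by W -> flip
Dir S: opp run (3,6), next='.' -> no flip
Dir SE: first cell '.' (not opp) -> no flip
All flips: (3,5)

Answer: ........
........
....W.W.
..BBBWB.
...BWW..
..BWWW..
........
........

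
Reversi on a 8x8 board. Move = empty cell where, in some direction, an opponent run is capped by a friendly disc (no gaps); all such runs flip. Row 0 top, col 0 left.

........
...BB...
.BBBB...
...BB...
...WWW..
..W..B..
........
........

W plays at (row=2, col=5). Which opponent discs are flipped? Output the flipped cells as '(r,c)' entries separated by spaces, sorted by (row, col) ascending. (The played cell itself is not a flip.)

Answer: (3,4)

Derivation:
Dir NW: opp run (1,4), next='.' -> no flip
Dir N: first cell '.' (not opp) -> no flip
Dir NE: first cell '.' (not opp) -> no flip
Dir W: opp run (2,4) (2,3) (2,2) (2,1), next='.' -> no flip
Dir E: first cell '.' (not opp) -> no flip
Dir SW: opp run (3,4) capped by W -> flip
Dir S: first cell '.' (not opp) -> no flip
Dir SE: first cell '.' (not opp) -> no flip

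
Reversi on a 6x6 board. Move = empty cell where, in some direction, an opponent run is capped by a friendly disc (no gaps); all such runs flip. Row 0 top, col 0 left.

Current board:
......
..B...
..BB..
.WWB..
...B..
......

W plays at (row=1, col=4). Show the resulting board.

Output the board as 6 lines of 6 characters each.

Place W at (1,4); scan 8 dirs for brackets.
Dir NW: first cell '.' (not opp) -> no flip
Dir N: first cell '.' (not opp) -> no flip
Dir NE: first cell '.' (not opp) -> no flip
Dir W: first cell '.' (not opp) -> no flip
Dir E: first cell '.' (not opp) -> no flip
Dir SW: opp run (2,3) capped by W -> flip
Dir S: first cell '.' (not opp) -> no flip
Dir SE: first cell '.' (not opp) -> no flip
All flips: (2,3)

Answer: ......
..B.W.
..BW..
.WWB..
...B..
......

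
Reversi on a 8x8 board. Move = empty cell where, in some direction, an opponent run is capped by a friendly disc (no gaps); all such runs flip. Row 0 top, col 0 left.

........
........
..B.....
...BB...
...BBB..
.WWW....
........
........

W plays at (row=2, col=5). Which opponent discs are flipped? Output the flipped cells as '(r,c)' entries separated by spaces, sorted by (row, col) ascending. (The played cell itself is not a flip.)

Dir NW: first cell '.' (not opp) -> no flip
Dir N: first cell '.' (not opp) -> no flip
Dir NE: first cell '.' (not opp) -> no flip
Dir W: first cell '.' (not opp) -> no flip
Dir E: first cell '.' (not opp) -> no flip
Dir SW: opp run (3,4) (4,3) capped by W -> flip
Dir S: first cell '.' (not opp) -> no flip
Dir SE: first cell '.' (not opp) -> no flip

Answer: (3,4) (4,3)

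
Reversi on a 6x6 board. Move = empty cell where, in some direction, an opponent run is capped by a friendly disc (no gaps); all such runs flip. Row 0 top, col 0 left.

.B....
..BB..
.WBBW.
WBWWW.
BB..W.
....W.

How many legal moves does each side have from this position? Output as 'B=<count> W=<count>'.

Answer: B=8 W=7

Derivation:
-- B to move --
(1,0): no bracket -> illegal
(1,1): flips 1 -> legal
(1,4): no bracket -> illegal
(1,5): no bracket -> illegal
(2,0): flips 2 -> legal
(2,5): flips 1 -> legal
(3,5): flips 4 -> legal
(4,2): flips 1 -> legal
(4,3): flips 1 -> legal
(4,5): flips 1 -> legal
(5,3): no bracket -> illegal
(5,5): flips 2 -> legal
B mobility = 8
-- W to move --
(0,0): no bracket -> illegal
(0,2): flips 3 -> legal
(0,3): flips 3 -> legal
(0,4): no bracket -> illegal
(1,0): no bracket -> illegal
(1,1): flips 1 -> legal
(1,4): flips 1 -> legal
(2,0): no bracket -> illegal
(4,2): no bracket -> illegal
(5,0): flips 2 -> legal
(5,1): flips 2 -> legal
(5,2): flips 1 -> legal
W mobility = 7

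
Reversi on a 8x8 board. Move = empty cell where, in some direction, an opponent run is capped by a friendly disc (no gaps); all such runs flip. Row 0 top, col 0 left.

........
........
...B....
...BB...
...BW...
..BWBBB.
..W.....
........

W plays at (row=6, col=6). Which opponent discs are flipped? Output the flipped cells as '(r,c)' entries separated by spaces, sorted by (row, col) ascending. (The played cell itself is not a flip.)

Answer: (5,5)

Derivation:
Dir NW: opp run (5,5) capped by W -> flip
Dir N: opp run (5,6), next='.' -> no flip
Dir NE: first cell '.' (not opp) -> no flip
Dir W: first cell '.' (not opp) -> no flip
Dir E: first cell '.' (not opp) -> no flip
Dir SW: first cell '.' (not opp) -> no flip
Dir S: first cell '.' (not opp) -> no flip
Dir SE: first cell '.' (not opp) -> no flip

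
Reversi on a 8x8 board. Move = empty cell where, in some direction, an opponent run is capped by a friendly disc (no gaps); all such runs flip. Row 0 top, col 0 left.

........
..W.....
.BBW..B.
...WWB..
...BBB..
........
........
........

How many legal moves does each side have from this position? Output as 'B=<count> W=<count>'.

Answer: B=7 W=10

Derivation:
-- B to move --
(0,1): flips 3 -> legal
(0,2): flips 1 -> legal
(0,3): flips 1 -> legal
(1,1): no bracket -> illegal
(1,3): flips 2 -> legal
(1,4): no bracket -> illegal
(2,4): flips 2 -> legal
(2,5): flips 1 -> legal
(3,2): flips 2 -> legal
(4,2): no bracket -> illegal
B mobility = 7
-- W to move --
(1,0): no bracket -> illegal
(1,1): flips 1 -> legal
(1,3): no bracket -> illegal
(1,5): no bracket -> illegal
(1,6): no bracket -> illegal
(1,7): no bracket -> illegal
(2,0): flips 2 -> legal
(2,4): no bracket -> illegal
(2,5): no bracket -> illegal
(2,7): no bracket -> illegal
(3,0): flips 1 -> legal
(3,1): no bracket -> illegal
(3,2): flips 1 -> legal
(3,6): flips 1 -> legal
(3,7): no bracket -> illegal
(4,2): no bracket -> illegal
(4,6): no bracket -> illegal
(5,2): flips 1 -> legal
(5,3): flips 1 -> legal
(5,4): flips 1 -> legal
(5,5): flips 1 -> legal
(5,6): flips 1 -> legal
W mobility = 10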